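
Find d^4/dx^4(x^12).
11880 x^{8}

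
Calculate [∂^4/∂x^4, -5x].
-20\frac{d^{3}}{dx^{3}}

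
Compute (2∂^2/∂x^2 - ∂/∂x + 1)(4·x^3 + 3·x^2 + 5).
4 x^{3} - 9 x^{2} + 42 x + 17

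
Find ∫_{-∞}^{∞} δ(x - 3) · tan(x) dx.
\tan{\left(3 \right)}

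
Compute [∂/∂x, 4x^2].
8 x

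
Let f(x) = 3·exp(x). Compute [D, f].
3 e^{x}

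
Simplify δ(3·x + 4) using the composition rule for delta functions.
\frac{\delta(x + 4/3)}{3}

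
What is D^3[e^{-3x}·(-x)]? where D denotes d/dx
27 \left(x - 1\right) e^{- 3 x}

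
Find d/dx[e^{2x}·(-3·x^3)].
x^{2} \left(- 6 x - 9\right) e^{2 x}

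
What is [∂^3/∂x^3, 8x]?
24\frac{d^{2}}{dx^{2}}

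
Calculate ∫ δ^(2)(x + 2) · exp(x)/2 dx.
\frac{1}{2 e^{2}}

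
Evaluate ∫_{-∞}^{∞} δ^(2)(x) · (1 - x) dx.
0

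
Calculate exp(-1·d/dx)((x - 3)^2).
x^{2} - 8 x + 16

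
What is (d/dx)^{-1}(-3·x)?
- \frac{3 x^{2}}{2}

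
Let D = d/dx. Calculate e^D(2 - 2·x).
- 2 x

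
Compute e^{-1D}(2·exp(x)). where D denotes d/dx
2 e^{x - 1}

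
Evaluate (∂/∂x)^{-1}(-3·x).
- \frac{3 x^{2}}{2}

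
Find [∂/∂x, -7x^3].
- 21 x^{2}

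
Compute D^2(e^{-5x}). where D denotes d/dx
25 e^{- 5 x}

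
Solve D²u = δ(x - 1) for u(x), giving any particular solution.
\frac{|x - 1|}{2}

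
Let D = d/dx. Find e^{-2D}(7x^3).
7 x^{3} - 42 x^{2} + 84 x - 56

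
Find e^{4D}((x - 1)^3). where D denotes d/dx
x^{3} + 9 x^{2} + 27 x + 27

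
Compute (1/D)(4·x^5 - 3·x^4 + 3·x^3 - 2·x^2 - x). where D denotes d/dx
\frac{2 x^{6}}{3} - \frac{3 x^{5}}{5} + \frac{3 x^{4}}{4} - \frac{2 x^{3}}{3} - \frac{x^{2}}{2}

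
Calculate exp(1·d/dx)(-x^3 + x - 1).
- x^{3} - 3 x^{2} - 2 x - 1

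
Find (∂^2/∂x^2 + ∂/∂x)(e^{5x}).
30 e^{5 x}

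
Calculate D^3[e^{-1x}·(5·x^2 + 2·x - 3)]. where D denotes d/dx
\left(- 5 x^{2} + 28 x - 21\right) e^{- x}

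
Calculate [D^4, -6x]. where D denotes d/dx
-24D^{3}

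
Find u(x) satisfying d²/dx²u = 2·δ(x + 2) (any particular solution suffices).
|x + 2|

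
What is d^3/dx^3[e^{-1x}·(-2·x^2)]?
2 \left(x^{2} - 6 x + 6\right) e^{- x}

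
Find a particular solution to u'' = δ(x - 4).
\frac{|x - 4|}{2}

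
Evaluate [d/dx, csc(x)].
- \cot{\left(x \right)} \csc{\left(x \right)}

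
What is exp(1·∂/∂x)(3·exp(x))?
3 e^{x + 1}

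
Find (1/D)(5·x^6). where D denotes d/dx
\frac{5 x^{7}}{7}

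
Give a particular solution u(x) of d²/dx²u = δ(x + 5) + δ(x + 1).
\frac{|x + 5|}{2} + \frac{|x + 1|}{2}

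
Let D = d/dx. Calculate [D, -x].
-1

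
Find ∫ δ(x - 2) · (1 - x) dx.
-1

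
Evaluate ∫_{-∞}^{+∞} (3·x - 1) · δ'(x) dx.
-3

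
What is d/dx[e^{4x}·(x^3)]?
x^{2} \left(4 x + 3\right) e^{4 x}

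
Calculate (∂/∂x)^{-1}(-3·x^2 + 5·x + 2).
- x^{3} + \frac{5 x^{2}}{2} + 2 x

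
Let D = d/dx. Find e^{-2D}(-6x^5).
- 6 x^{5} + 60 x^{4} - 240 x^{3} + 480 x^{2} - 480 x + 192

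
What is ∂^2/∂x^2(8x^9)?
576 x^{7}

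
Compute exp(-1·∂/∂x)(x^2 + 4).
x^{2} - 2 x + 5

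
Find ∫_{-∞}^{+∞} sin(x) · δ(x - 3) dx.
\sin{\left(3 \right)}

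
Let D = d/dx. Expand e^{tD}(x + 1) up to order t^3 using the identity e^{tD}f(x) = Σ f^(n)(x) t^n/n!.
t + x + 1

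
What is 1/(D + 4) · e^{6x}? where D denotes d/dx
\frac{e^{6 x}}{10}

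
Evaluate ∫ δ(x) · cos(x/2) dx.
1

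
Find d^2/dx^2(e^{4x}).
16 e^{4 x}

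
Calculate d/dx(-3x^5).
- 15 x^{4}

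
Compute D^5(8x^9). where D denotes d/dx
120960 x^{4}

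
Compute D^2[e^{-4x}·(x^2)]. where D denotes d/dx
2 \left(8 x^{2} - 8 x + 1\right) e^{- 4 x}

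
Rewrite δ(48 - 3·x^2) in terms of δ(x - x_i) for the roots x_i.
\frac{\delta(x - 4) + \delta(x + 4)}{24}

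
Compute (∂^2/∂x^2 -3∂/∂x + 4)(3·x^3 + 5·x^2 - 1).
12 x^{3} - 7 x^{2} - 12 x + 6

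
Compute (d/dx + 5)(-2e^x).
- 12 e^{x}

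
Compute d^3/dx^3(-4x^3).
-24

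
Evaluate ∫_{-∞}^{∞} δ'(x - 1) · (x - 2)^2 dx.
2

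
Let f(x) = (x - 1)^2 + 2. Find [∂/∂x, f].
2 x - 2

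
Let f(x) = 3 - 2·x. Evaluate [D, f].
-2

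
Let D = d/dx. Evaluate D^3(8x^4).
192 x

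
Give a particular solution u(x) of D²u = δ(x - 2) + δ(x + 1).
\frac{|x - 2|}{2} + \frac{|x + 1|}{2}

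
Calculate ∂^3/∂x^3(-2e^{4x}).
- 128 e^{4 x}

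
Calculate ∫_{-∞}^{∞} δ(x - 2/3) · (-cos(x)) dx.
- \cos{\left(\frac{2}{3} \right)}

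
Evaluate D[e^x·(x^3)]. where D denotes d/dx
x^{2} \left(x + 3\right) e^{x}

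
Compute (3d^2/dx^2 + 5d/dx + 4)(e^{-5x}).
54 e^{- 5 x}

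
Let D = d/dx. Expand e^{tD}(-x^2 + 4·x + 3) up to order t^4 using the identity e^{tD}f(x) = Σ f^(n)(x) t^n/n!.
- t^{2} - 2 t \left(x - 2\right) - x^{2} + 4 x + 3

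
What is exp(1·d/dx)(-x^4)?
- x^{4} - 4 x^{3} - 6 x^{2} - 4 x - 1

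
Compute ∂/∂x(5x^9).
45 x^{8}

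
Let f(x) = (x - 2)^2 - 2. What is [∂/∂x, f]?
2 x - 4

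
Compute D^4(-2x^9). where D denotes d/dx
- 6048 x^{5}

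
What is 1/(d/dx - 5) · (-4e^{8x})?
- \frac{4 e^{8 x}}{3}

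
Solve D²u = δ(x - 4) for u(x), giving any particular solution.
\frac{|x - 4|}{2}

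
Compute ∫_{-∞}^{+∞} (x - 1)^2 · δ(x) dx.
1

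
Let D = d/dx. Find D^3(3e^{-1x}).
- 3 e^{- x}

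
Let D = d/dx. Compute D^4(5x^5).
600 x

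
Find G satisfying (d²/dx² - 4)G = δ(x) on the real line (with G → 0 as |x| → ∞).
-\frac{e^{-2|x|}}{4}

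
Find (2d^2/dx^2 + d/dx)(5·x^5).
25 x^{3} \left(x + 8\right)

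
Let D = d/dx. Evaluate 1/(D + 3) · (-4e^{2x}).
- \frac{4 e^{2 x}}{5}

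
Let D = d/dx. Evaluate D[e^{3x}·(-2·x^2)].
2 x \left(- 3 x - 2\right) e^{3 x}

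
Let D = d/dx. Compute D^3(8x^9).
4032 x^{6}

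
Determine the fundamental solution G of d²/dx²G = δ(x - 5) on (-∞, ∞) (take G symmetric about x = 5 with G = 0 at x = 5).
\frac{|x - 5|}{2}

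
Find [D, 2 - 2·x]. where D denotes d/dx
-2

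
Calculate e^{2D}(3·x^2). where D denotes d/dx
3 x^{2} + 12 x + 12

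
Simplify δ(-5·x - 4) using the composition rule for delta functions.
\frac{\delta(x + 4/5)}{5}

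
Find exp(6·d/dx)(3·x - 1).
3 x + 17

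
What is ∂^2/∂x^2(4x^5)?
80 x^{3}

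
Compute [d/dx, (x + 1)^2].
2 x + 2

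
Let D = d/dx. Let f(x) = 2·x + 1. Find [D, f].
2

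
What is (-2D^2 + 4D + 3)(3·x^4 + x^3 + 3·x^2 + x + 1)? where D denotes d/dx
9 x^{4} + 51 x^{3} - 51 x^{2} + 15 x - 5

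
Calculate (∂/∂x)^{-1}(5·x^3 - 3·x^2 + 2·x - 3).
\frac{5 x^{4}}{4} - x^{3} + x^{2} - 3 x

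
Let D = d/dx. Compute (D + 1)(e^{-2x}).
- e^{- 2 x}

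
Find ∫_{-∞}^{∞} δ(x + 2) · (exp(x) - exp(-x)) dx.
- 2 \sinh{\left(2 \right)}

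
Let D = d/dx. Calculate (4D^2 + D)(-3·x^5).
15 x^{3} \left(- x - 16\right)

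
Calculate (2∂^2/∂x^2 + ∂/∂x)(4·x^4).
16 x^{2} \left(x + 6\right)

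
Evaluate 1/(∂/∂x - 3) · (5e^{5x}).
\frac{5 e^{5 x}}{2}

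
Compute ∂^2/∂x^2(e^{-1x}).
e^{- x}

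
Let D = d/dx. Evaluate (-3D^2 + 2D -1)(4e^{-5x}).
- 344 e^{- 5 x}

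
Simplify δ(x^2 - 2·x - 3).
\frac{\delta(x + 1) + \delta(x - 3)}{4}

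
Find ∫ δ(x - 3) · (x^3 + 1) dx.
28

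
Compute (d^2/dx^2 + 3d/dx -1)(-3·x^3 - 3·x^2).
3 x^{3} - 24 x^{2} - 36 x - 6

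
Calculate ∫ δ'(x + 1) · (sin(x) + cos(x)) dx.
- \sin{\left(1 \right)} - \cos{\left(1 \right)}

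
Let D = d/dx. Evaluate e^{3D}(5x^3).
5 x^{3} + 45 x^{2} + 135 x + 135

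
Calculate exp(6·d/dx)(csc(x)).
\csc{\left(x + 6 \right)}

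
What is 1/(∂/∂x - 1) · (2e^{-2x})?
- \frac{2 e^{- 2 x}}{3}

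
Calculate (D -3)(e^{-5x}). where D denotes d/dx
- 8 e^{- 5 x}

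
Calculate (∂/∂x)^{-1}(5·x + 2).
\frac{5 x^{2}}{2} + 2 x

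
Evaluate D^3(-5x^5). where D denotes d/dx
- 300 x^{2}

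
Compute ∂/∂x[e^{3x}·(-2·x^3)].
6 x^{2} \left(- x - 1\right) e^{3 x}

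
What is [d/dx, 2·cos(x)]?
- 2 \sin{\left(x \right)}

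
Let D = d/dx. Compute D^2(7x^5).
140 x^{3}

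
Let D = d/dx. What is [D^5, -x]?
-5D^{4}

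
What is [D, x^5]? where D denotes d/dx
5 x^{4}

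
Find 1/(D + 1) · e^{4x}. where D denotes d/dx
\frac{e^{4 x}}{5}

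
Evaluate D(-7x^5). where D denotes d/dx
- 35 x^{4}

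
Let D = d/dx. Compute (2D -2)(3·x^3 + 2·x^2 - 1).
- 6 x^{3} + 14 x^{2} + 8 x + 2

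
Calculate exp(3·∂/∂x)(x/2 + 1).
\frac{x}{2} + \frac{5}{2}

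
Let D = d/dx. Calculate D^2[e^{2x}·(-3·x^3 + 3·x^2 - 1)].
\left(- 12 x^{3} - 24 x^{2} + 6 x + 2\right) e^{2 x}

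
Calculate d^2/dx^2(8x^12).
1056 x^{10}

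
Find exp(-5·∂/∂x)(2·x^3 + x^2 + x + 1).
2 x^{3} - 29 x^{2} + 141 x - 229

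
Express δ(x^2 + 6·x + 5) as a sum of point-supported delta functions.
\frac{\delta(x + 1) + \delta(x + 5)}{4}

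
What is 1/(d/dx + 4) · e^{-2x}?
\frac{e^{- 2 x}}{2}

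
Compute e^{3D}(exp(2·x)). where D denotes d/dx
e^{2 x + 6}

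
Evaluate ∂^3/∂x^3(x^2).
0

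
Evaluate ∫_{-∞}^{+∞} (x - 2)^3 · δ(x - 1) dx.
-1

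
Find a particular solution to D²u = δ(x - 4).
\frac{|x - 4|}{2}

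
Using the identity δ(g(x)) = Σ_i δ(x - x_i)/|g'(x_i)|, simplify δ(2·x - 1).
\frac{\delta(x - 1/2)}{2}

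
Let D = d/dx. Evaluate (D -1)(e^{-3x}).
- 4 e^{- 3 x}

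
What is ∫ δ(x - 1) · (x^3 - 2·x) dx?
-1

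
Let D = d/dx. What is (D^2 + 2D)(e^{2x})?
8 e^{2 x}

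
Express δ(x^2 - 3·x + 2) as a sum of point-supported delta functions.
\frac{\delta(x - 2) + \delta(x - 1)}{1}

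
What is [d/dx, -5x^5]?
- 25 x^{4}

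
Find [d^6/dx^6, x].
6\frac{d^{5}}{dx^{5}}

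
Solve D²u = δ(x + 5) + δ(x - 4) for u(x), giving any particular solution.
\frac{|x + 5|}{2} + \frac{|x - 4|}{2}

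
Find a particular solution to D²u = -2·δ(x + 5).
-|x + 5|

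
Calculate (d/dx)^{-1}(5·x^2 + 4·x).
\frac{5 x^{3}}{3} + 2 x^{2}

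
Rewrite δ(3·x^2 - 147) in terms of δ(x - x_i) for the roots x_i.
\frac{\delta(x - 7) + \delta(x + 7)}{42}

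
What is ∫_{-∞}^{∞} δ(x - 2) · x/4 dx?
\frac{1}{2}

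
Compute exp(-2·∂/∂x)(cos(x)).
\cos{\left(x - 2 \right)}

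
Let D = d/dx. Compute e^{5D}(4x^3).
4 x^{3} + 60 x^{2} + 300 x + 500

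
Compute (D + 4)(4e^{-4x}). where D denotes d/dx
0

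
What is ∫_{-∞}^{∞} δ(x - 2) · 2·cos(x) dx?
2 \cos{\left(2 \right)}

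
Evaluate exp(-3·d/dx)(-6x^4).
- 6 x^{4} + 72 x^{3} - 324 x^{2} + 648 x - 486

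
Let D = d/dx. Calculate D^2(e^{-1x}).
e^{- x}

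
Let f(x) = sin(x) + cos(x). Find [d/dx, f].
- \sin{\left(x \right)} + \cos{\left(x \right)}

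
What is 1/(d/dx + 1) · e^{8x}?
\frac{e^{8 x}}{9}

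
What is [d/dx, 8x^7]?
56 x^{6}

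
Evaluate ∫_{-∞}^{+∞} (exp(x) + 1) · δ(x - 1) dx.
1 + e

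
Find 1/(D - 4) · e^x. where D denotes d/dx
- \frac{e^{x}}{3}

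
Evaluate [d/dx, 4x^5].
20 x^{4}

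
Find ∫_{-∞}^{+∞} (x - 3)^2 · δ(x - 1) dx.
4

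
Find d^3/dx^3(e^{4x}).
64 e^{4 x}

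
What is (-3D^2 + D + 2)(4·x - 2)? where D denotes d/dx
8 x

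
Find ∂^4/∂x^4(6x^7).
5040 x^{3}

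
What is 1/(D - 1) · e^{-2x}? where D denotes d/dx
- \frac{e^{- 2 x}}{3}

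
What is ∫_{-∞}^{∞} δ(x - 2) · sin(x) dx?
\sin{\left(2 \right)}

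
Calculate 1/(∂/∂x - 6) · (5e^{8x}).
\frac{5 e^{8 x}}{2}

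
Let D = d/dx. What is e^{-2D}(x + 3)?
x + 1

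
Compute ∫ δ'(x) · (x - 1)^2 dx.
2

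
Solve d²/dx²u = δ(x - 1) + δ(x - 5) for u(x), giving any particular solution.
\frac{|x - 1|}{2} + \frac{|x - 5|}{2}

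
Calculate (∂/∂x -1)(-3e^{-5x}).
18 e^{- 5 x}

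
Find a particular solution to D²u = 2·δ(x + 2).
|x + 2|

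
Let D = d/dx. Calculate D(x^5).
5 x^{4}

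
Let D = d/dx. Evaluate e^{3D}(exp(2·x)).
e^{2 x + 6}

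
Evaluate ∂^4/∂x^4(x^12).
11880 x^{8}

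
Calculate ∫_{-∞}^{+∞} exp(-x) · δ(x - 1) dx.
e^{-1}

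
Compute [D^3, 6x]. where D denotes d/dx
18D^{2}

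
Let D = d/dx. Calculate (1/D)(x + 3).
\frac{x^{2}}{2} + 3 x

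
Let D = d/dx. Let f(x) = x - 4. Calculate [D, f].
1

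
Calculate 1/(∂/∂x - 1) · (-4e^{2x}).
- 4 e^{2 x}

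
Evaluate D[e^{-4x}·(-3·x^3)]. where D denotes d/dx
x^{2} \left(12 x - 9\right) e^{- 4 x}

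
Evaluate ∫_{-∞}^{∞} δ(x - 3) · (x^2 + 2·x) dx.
15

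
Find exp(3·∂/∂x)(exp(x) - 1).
e^{x + 3} - 1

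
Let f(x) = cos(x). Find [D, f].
- \sin{\left(x \right)}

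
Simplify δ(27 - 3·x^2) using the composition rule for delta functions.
\frac{\delta(x - 3) + \delta(x + 3)}{18}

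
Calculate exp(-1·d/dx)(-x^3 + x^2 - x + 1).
- x^{3} + 4 x^{2} - 6 x + 4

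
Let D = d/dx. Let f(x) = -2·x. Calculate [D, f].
-2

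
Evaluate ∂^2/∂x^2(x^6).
30 x^{4}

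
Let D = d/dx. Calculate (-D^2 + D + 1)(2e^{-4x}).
- 38 e^{- 4 x}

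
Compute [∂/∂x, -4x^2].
- 8 x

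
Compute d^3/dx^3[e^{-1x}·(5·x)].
5 \left(3 - x\right) e^{- x}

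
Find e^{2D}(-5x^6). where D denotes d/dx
- 5 x^{6} - 60 x^{5} - 300 x^{4} - 800 x^{3} - 1200 x^{2} - 960 x - 320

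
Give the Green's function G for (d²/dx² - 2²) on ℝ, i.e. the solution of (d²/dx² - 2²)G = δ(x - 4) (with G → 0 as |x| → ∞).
-\frac{e^{-2|x - 4|}}{4}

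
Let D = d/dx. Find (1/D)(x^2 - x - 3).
\frac{x^{3}}{3} - \frac{x^{2}}{2} - 3 x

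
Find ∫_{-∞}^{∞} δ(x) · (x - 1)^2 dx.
1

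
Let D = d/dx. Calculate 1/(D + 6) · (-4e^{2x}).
- \frac{e^{2 x}}{2}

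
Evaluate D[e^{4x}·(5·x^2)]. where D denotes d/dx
10 x \left(2 x + 1\right) e^{4 x}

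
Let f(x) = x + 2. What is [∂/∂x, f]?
1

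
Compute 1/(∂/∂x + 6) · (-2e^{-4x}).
- e^{- 4 x}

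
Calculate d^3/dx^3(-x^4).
- 24 x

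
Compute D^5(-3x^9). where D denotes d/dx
- 45360 x^{4}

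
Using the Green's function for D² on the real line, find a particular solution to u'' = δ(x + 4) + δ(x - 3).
\frac{|x + 4|}{2} + \frac{|x - 3|}{2}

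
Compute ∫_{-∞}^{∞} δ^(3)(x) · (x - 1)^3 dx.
-6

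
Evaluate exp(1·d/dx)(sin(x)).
\sin{\left(x + 1 \right)}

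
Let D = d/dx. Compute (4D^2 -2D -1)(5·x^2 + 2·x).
- 5 x^{2} - 22 x + 36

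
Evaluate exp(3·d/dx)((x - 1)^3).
x^{3} + 6 x^{2} + 12 x + 8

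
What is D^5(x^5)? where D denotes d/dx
120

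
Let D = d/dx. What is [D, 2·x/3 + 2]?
\frac{2}{3}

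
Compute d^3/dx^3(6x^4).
144 x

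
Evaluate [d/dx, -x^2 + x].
1 - 2 x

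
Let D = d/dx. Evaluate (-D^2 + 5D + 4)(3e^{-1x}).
- 6 e^{- x}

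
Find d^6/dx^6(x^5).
0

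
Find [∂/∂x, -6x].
-6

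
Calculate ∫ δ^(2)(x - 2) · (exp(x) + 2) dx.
e^{2}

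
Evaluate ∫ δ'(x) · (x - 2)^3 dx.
-12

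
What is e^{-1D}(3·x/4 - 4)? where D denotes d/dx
\frac{3 x}{4} - \frac{19}{4}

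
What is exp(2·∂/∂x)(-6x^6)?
- 6 x^{6} - 72 x^{5} - 360 x^{4} - 960 x^{3} - 1440 x^{2} - 1152 x - 384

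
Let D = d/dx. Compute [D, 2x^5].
10 x^{4}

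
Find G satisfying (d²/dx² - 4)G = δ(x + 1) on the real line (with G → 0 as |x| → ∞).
-\frac{e^{-2|x + 1|}}{4}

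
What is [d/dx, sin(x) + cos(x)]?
- \sin{\left(x \right)} + \cos{\left(x \right)}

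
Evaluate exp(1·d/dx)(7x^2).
7 x^{2} + 14 x + 7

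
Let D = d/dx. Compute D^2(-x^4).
- 12 x^{2}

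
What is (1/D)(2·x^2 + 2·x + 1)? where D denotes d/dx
\frac{2 x^{3}}{3} + x^{2} + x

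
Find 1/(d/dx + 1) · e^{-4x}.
- \frac{e^{- 4 x}}{3}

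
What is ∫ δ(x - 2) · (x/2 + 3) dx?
4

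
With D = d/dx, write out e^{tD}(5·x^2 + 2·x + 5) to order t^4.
5 t^{2} + 2 t \left(5 x + 1\right) + 5 x^{2} + 2 x + 5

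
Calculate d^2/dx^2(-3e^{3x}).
- 27 e^{3 x}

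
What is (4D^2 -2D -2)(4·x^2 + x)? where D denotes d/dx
- 8 x^{2} - 18 x + 30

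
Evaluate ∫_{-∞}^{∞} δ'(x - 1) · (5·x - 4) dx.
-5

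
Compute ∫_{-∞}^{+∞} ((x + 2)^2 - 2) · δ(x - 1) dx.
7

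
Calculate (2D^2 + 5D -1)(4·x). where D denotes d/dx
20 - 4 x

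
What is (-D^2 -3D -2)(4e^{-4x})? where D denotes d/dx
- 24 e^{- 4 x}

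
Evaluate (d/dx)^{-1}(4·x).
2 x^{2}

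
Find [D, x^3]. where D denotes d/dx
3 x^{2}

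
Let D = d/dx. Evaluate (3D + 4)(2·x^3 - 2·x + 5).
8 x^{3} + 18 x^{2} - 8 x + 14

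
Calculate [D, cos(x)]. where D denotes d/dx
- \sin{\left(x \right)}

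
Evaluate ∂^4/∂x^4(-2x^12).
- 23760 x^{8}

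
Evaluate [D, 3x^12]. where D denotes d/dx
36 x^{11}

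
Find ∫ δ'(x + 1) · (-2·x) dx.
2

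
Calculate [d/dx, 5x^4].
20 x^{3}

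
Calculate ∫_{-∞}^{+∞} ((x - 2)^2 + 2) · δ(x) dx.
6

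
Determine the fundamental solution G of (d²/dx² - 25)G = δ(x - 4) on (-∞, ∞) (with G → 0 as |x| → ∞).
-\frac{e^{-5|x - 4|}}{10}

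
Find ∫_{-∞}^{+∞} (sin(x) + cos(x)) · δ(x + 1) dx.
- \sin{\left(1 \right)} + \cos{\left(1 \right)}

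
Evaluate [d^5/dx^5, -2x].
-10\frac{d^{4}}{dx^{4}}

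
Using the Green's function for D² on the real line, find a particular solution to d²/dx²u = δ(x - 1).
\frac{|x - 1|}{2}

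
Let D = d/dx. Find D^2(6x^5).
120 x^{3}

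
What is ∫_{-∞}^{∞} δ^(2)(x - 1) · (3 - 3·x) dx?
0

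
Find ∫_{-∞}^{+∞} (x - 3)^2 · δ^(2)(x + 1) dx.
2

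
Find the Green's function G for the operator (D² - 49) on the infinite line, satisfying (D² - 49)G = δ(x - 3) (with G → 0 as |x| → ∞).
-\frac{e^{-7|x - 3|}}{14}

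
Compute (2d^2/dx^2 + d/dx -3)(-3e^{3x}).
- 54 e^{3 x}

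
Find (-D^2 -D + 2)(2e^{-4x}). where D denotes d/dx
- 20 e^{- 4 x}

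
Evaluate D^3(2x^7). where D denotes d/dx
420 x^{4}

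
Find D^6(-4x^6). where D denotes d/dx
-2880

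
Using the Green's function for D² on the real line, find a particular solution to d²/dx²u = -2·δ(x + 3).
-|x + 3|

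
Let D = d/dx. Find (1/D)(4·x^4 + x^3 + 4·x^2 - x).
\frac{4 x^{5}}{5} + \frac{x^{4}}{4} + \frac{4 x^{3}}{3} - \frac{x^{2}}{2}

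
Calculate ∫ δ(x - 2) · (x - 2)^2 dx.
0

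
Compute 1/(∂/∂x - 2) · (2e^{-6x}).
- \frac{e^{- 6 x}}{4}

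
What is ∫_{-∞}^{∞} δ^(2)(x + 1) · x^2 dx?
2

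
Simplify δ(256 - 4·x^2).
\frac{\delta(x - 8) + \delta(x + 8)}{64}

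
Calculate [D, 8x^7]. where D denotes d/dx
56 x^{6}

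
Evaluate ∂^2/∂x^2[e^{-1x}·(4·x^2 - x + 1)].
\left(4 x^{2} - 17 x + 11\right) e^{- x}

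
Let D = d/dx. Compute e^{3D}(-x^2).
- x^{2} - 6 x - 9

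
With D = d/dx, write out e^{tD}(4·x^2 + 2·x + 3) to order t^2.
4 t^{2} + 2 t \left(4 x + 1\right) + 4 x^{2} + 2 x + 3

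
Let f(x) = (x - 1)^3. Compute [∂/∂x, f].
3 \left(x - 1\right)^{2}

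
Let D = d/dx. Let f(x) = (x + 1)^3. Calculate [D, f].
3 \left(x + 1\right)^{2}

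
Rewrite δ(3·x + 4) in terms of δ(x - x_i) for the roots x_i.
\frac{\delta(x + 4/3)}{3}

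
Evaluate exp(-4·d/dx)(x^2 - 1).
x^{2} - 8 x + 15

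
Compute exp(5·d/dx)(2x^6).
2 x^{6} + 60 x^{5} + 750 x^{4} + 5000 x^{3} + 18750 x^{2} + 37500 x + 31250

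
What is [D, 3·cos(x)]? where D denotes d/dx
- 3 \sin{\left(x \right)}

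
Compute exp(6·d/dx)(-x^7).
- x^{7} - 42 x^{6} - 756 x^{5} - 7560 x^{4} - 45360 x^{3} - 163296 x^{2} - 326592 x - 279936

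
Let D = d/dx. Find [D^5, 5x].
25D^{4}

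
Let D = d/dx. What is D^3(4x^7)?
840 x^{4}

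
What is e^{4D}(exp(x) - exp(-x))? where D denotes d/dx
2 \sinh{\left(x + 4 \right)}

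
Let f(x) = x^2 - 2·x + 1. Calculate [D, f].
2 x - 2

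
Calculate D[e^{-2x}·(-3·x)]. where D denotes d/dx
3 \left(2 x - 1\right) e^{- 2 x}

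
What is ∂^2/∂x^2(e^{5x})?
25 e^{5 x}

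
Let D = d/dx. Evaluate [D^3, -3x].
-9D^{2}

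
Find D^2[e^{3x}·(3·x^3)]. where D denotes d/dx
9 x \left(3 x^{2} + 6 x + 2\right) e^{3 x}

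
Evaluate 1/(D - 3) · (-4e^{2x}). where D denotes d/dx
4 e^{2 x}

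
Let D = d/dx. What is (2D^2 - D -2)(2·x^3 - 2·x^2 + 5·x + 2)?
- 4 x^{3} - 2 x^{2} + 18 x - 17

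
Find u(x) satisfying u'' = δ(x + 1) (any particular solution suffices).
\frac{|x + 1|}{2}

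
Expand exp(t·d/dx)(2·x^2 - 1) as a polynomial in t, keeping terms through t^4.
2 t^{2} + 4 t x + 2 x^{2} - 1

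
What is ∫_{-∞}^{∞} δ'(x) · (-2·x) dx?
2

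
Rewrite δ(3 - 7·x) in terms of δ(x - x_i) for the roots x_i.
\frac{\delta(x - 3/7)}{7}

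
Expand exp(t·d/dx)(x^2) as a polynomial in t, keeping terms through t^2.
t^{2} + 2 t x + x^{2}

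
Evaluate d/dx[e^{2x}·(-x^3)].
x^{2} \left(- 2 x - 3\right) e^{2 x}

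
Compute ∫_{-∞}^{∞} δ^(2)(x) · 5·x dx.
0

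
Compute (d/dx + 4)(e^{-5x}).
- e^{- 5 x}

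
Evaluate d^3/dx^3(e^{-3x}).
- 27 e^{- 3 x}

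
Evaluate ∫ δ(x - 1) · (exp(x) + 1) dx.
1 + e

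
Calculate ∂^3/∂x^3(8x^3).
48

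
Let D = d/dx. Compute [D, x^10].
10 x^{9}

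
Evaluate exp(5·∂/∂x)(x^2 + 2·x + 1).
x^{2} + 12 x + 36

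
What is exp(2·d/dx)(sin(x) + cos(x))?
\sqrt{2} \sin{\left(x + \frac{\pi}{4} + 2 \right)}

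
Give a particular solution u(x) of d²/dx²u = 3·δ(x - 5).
\frac{3|x - 5|}{2}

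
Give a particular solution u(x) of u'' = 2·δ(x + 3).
|x + 3|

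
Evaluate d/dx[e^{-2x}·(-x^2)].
2 x \left(x - 1\right) e^{- 2 x}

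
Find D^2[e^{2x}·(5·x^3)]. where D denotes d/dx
10 x \left(2 x^{2} + 6 x + 3\right) e^{2 x}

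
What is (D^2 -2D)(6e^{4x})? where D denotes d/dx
48 e^{4 x}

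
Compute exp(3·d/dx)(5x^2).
5 x^{2} + 30 x + 45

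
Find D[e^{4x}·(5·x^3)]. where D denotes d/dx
x^{2} \left(20 x + 15\right) e^{4 x}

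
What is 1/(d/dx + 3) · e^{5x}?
\frac{e^{5 x}}{8}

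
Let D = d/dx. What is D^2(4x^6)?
120 x^{4}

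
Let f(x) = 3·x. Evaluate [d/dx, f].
3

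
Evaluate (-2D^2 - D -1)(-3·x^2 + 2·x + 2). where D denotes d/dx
3 x^{2} + 4 x + 8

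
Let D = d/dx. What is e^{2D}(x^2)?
x^{2} + 4 x + 4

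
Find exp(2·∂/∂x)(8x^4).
8 x^{4} + 64 x^{3} + 192 x^{2} + 256 x + 128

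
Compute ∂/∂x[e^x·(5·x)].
5 \left(x + 1\right) e^{x}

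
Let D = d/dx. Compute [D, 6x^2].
12 x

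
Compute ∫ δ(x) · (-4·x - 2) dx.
-2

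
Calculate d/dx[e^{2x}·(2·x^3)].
x^{2} \left(4 x + 6\right) e^{2 x}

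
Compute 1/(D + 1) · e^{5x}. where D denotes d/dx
\frac{e^{5 x}}{6}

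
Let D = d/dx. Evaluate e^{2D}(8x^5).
8 x^{5} + 80 x^{4} + 320 x^{3} + 640 x^{2} + 640 x + 256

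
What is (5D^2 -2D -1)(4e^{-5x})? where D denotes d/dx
536 e^{- 5 x}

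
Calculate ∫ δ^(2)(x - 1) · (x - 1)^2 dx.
2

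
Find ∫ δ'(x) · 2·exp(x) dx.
-2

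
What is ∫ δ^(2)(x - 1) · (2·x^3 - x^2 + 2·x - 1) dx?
10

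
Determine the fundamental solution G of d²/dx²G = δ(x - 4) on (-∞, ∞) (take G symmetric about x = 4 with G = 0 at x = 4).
\frac{|x - 4|}{2}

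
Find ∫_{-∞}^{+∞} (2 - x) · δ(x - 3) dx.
-1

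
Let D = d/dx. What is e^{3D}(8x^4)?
8 x^{4} + 96 x^{3} + 432 x^{2} + 864 x + 648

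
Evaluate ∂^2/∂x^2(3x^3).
18 x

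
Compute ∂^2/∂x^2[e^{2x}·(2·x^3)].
4 x \left(2 x^{2} + 6 x + 3\right) e^{2 x}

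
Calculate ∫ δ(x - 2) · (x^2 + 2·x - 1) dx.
7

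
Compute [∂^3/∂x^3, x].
3\frac{d^{2}}{dx^{2}}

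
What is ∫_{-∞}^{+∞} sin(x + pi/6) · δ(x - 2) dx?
\sin{\left(\frac{\pi}{6} + 2 \right)}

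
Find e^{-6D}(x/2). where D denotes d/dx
\frac{x}{2} - 3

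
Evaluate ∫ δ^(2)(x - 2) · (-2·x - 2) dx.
0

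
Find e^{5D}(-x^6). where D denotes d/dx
- x^{6} - 30 x^{5} - 375 x^{4} - 2500 x^{3} - 9375 x^{2} - 18750 x - 15625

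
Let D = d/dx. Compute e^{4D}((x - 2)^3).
x^{3} + 6 x^{2} + 12 x + 8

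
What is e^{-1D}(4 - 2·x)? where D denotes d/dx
6 - 2 x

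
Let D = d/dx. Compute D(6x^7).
42 x^{6}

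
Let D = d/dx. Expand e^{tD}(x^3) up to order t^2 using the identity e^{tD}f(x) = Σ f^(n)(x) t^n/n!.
x \left(3 t^{2} + 3 t x + x^{2}\right)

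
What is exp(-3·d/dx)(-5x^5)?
- 5 x^{5} + 75 x^{4} - 450 x^{3} + 1350 x^{2} - 2025 x + 1215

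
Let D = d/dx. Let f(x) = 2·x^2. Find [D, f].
4 x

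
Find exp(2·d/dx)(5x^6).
5 x^{6} + 60 x^{5} + 300 x^{4} + 800 x^{3} + 1200 x^{2} + 960 x + 320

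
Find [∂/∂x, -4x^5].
- 20 x^{4}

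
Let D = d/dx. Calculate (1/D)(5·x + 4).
\frac{5 x^{2}}{2} + 4 x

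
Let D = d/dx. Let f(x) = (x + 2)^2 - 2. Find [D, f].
2 x + 4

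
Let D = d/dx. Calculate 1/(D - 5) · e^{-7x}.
- \frac{e^{- 7 x}}{12}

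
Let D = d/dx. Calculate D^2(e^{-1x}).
e^{- x}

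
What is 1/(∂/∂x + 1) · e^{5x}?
\frac{e^{5 x}}{6}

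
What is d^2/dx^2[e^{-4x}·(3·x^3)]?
6 x \left(8 x^{2} - 12 x + 3\right) e^{- 4 x}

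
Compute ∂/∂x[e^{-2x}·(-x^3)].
x^{2} \left(2 x - 3\right) e^{- 2 x}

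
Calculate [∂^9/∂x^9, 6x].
54\frac{d^{8}}{dx^{8}}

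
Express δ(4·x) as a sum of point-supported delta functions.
\frac{\delta(x)}{4}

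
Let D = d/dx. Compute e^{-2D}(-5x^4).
- 5 x^{4} + 40 x^{3} - 120 x^{2} + 160 x - 80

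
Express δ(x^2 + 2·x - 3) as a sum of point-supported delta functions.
\frac{\delta(x + 3) + \delta(x - 1)}{4}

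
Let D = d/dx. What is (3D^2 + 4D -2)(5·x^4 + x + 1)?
- 10 x^{4} + 80 x^{3} + 180 x^{2} - 2 x + 2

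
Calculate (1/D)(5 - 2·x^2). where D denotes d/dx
- \frac{2 x^{3}}{3} + 5 x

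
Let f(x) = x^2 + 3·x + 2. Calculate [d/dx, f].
2 x + 3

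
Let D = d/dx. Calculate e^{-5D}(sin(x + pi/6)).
\sin{\left(x - 5 + \frac{\pi}{6} \right)}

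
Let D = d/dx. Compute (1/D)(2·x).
x^{2}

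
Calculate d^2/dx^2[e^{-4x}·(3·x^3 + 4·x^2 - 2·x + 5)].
2 \left(24 x^{3} - 4 x^{2} - 39 x + 52\right) e^{- 4 x}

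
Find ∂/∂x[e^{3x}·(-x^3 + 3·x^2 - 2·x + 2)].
\left(- 3 x^{3} + 6 x^{2} + 4\right) e^{3 x}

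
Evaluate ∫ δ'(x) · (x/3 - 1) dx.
- \frac{1}{3}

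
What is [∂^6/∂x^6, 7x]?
42\frac{d^{5}}{dx^{5}}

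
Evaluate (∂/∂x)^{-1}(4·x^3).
x^{4}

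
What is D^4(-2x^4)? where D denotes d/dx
-48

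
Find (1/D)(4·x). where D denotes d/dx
2 x^{2}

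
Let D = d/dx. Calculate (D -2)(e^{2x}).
0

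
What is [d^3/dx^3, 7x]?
21\frac{d^{2}}{dx^{2}}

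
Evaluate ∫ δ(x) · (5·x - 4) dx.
-4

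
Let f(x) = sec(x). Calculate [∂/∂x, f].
\tan{\left(x \right)} \sec{\left(x \right)}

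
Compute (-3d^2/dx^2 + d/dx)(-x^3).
3 x \left(6 - x\right)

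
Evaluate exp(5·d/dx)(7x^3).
7 x^{3} + 105 x^{2} + 525 x + 875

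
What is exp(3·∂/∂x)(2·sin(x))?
2 \sin{\left(x + 3 \right)}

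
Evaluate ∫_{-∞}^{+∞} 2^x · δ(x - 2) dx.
4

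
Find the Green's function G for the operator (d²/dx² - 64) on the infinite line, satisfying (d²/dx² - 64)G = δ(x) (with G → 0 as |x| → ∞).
-\frac{e^{-8|x|}}{16}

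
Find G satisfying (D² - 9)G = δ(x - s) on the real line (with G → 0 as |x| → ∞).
-\frac{e^{-3|x-s|}}{6}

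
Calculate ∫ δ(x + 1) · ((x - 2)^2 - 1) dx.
8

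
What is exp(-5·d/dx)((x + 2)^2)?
x^{2} - 6 x + 9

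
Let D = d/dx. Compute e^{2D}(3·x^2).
3 x^{2} + 12 x + 12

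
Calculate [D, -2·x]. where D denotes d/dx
-2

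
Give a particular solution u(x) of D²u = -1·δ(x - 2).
-\frac{|x - 2|}{2}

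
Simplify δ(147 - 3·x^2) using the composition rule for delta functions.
\frac{\delta(x - 7) + \delta(x + 7)}{42}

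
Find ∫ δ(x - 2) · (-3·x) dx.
-6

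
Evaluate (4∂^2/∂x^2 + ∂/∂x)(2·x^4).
8 x^{2} \left(x + 12\right)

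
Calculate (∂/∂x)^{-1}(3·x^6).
\frac{3 x^{7}}{7}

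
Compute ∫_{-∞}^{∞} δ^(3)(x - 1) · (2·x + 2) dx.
0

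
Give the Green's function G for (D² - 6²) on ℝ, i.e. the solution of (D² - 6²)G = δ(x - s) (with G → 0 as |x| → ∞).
-\frac{e^{-6|x-s|}}{12}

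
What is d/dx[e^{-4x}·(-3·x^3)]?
x^{2} \left(12 x - 9\right) e^{- 4 x}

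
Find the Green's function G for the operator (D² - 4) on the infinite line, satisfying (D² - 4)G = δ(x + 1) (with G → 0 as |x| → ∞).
-\frac{e^{-2|x + 1|}}{4}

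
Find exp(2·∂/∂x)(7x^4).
7 x^{4} + 56 x^{3} + 168 x^{2} + 224 x + 112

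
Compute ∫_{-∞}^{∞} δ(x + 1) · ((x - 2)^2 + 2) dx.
11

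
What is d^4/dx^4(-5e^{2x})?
- 80 e^{2 x}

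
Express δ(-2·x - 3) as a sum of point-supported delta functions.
\frac{\delta(x + 3/2)}{2}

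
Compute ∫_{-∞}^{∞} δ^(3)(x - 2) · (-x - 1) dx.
0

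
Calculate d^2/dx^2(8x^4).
96 x^{2}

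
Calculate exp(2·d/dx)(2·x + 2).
2 x + 6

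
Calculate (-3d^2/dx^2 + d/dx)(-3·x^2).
18 - 6 x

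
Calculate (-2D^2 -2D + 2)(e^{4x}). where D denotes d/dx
- 38 e^{4 x}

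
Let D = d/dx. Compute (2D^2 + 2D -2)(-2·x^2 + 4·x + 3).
4 x^{2} - 16 x - 6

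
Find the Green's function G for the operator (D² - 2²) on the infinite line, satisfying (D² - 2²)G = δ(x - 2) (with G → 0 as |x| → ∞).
-\frac{e^{-2|x - 2|}}{4}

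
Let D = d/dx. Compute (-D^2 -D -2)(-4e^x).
16 e^{x}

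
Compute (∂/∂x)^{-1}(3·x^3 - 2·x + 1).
\frac{3 x^{4}}{4} - x^{2} + x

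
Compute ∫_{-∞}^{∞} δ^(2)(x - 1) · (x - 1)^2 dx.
2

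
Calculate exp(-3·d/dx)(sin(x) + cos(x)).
\sqrt{2} \cos{\left(- x + \frac{\pi}{4} + 3 \right)}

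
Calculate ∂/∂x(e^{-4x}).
- 4 e^{- 4 x}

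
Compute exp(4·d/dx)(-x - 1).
- x - 5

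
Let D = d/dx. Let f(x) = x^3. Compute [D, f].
3 x^{2}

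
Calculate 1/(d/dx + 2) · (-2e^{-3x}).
2 e^{- 3 x}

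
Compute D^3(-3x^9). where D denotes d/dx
- 1512 x^{6}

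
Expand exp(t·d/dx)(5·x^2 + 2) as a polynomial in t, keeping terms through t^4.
5 t^{2} + 10 t x + 5 x^{2} + 2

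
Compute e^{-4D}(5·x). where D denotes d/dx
5 x - 20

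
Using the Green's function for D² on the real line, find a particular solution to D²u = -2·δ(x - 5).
-|x - 5|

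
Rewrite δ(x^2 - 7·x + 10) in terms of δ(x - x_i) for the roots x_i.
\frac{\delta(x - 5) + \delta(x - 2)}{3}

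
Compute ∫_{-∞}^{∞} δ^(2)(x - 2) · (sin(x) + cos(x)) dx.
- \sin{\left(2 \right)} - \cos{\left(2 \right)}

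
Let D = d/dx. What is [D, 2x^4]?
8 x^{3}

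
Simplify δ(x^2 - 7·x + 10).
\frac{\delta(x - 5) + \delta(x - 2)}{3}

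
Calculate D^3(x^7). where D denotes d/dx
210 x^{4}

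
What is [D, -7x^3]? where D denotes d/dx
- 21 x^{2}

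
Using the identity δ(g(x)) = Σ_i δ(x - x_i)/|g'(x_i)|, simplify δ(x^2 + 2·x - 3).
\frac{\delta(x - 1) + \delta(x + 3)}{4}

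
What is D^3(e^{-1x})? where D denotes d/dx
- e^{- x}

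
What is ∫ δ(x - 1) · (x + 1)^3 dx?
8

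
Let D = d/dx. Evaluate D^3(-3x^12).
- 3960 x^{9}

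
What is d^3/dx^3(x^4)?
24 x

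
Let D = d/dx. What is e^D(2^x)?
2^{x + 1}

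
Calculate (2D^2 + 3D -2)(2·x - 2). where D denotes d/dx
10 - 4 x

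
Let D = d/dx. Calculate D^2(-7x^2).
-14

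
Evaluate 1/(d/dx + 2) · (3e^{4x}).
\frac{e^{4 x}}{2}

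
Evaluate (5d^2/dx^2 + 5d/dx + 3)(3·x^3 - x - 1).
9 x^{3} + 45 x^{2} + 87 x - 8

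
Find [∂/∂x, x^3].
3 x^{2}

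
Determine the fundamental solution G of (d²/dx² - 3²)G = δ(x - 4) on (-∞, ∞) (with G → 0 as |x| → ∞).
-\frac{e^{-3|x - 4|}}{6}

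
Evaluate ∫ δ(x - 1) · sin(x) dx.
\sin{\left(1 \right)}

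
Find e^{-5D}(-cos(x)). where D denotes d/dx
- \cos{\left(x - 5 \right)}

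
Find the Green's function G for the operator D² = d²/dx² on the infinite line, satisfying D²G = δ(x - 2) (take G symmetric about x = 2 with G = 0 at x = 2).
\frac{|x - 2|}{2}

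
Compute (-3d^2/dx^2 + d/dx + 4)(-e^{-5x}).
76 e^{- 5 x}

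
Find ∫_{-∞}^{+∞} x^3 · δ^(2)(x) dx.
0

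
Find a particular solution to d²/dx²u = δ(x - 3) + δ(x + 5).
\frac{|x - 3|}{2} + \frac{|x + 5|}{2}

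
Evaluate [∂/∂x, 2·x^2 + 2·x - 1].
4 x + 2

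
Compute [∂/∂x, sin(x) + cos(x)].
- \sin{\left(x \right)} + \cos{\left(x \right)}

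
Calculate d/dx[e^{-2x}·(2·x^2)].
4 x \left(1 - x\right) e^{- 2 x}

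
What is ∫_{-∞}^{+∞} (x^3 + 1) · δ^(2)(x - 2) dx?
12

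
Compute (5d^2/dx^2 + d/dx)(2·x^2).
4 x + 20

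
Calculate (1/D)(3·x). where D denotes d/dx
\frac{3 x^{2}}{2}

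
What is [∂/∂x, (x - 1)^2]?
2 x - 2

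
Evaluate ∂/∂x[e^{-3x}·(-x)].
\left(3 x - 1\right) e^{- 3 x}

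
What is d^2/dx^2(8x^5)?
160 x^{3}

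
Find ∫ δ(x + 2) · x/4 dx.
- \frac{1}{2}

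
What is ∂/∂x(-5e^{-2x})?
10 e^{- 2 x}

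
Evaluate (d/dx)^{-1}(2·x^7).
\frac{x^{8}}{4}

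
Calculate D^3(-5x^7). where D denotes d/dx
- 1050 x^{4}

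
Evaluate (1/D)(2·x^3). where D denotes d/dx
\frac{x^{4}}{2}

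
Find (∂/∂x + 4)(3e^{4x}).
24 e^{4 x}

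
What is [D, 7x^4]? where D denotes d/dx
28 x^{3}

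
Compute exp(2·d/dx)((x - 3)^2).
x^{2} - 2 x + 1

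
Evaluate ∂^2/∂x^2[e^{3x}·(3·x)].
\left(27 x + 18\right) e^{3 x}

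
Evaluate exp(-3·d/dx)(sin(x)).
\sin{\left(x - 3 \right)}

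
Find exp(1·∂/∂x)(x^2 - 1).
x \left(x + 2\right)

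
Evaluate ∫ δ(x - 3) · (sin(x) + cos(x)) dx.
\cos{\left(3 \right)} + \sin{\left(3 \right)}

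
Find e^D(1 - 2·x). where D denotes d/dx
- 2 x - 1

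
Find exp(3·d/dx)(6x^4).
6 x^{4} + 72 x^{3} + 324 x^{2} + 648 x + 486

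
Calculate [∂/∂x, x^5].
5 x^{4}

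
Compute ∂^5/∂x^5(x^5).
120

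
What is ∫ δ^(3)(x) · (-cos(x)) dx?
0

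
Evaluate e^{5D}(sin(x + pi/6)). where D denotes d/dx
\sin{\left(x + \frac{\pi}{6} + 5 \right)}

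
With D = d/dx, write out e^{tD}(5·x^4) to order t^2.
5 x^{2} \left(6 t^{2} + 4 t x + x^{2}\right)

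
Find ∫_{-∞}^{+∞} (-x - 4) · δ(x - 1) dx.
-5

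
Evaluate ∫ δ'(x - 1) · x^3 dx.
-3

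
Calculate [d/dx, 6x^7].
42 x^{6}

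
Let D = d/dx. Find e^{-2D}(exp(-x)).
e^{2 - x}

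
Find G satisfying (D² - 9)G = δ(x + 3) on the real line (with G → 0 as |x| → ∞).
-\frac{e^{-3|x + 3|}}{6}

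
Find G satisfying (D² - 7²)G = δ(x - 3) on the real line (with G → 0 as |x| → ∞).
-\frac{e^{-7|x - 3|}}{14}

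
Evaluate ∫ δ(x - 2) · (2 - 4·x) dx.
-6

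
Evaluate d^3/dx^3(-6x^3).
-36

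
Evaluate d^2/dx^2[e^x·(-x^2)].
\left(- x^{2} - 4 x - 2\right) e^{x}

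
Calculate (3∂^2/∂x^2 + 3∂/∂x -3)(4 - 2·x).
6 x - 18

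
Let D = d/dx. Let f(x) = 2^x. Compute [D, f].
2^{x} \log{\left(2 \right)}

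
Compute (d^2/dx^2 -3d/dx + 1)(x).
x - 3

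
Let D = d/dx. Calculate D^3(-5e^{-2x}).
40 e^{- 2 x}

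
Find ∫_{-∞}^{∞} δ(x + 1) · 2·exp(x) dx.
\frac{2}{e}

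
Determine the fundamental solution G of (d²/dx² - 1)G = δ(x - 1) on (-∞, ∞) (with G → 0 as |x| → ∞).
-\frac{e^{-|x - 1|}}{2}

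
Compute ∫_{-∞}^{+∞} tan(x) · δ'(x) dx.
-1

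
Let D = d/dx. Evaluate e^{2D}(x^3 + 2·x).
x^{3} + 6 x^{2} + 14 x + 12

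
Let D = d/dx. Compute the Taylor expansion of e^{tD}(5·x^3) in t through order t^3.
5 t^{3} + 15 t^{2} x + 15 t x^{2} + 5 x^{3}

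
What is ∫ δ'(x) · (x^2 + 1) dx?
0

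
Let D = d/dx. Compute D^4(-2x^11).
- 15840 x^{7}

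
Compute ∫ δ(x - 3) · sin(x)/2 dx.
\frac{\sin{\left(3 \right)}}{2}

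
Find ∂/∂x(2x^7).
14 x^{6}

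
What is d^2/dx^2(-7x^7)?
- 294 x^{5}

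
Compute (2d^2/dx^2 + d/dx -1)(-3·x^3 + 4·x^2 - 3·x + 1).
3 x^{3} - 13 x^{2} - 25 x + 12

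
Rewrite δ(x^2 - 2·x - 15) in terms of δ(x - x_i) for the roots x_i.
\frac{\delta(x + 3) + \delta(x - 5)}{8}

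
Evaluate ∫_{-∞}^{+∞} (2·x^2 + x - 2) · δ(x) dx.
-2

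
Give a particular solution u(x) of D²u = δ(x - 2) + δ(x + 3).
\frac{|x - 2|}{2} + \frac{|x + 3|}{2}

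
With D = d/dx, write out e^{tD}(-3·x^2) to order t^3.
- 3 t^{2} - 6 t x - 3 x^{2}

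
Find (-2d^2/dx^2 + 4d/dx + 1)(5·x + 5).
5 x + 25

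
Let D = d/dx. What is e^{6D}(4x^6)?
4 x^{6} + 144 x^{5} + 2160 x^{4} + 17280 x^{3} + 77760 x^{2} + 186624 x + 186624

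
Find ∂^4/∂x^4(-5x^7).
- 4200 x^{3}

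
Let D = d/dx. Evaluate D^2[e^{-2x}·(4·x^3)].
8 x \left(2 x^{2} - 6 x + 3\right) e^{- 2 x}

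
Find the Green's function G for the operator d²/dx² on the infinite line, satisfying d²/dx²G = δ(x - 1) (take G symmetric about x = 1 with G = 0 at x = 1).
\frac{|x - 1|}{2}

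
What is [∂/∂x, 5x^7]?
35 x^{6}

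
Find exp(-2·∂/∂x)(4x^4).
4 x^{4} - 32 x^{3} + 96 x^{2} - 128 x + 64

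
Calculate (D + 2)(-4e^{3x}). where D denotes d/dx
- 20 e^{3 x}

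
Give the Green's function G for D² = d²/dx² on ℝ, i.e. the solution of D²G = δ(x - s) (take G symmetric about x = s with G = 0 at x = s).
\frac{|x - s|}{2}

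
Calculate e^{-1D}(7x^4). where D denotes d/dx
7 x^{4} - 28 x^{3} + 42 x^{2} - 28 x + 7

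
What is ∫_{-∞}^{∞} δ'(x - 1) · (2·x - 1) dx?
-2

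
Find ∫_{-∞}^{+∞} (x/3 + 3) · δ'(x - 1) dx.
- \frac{1}{3}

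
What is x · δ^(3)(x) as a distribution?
-3\delta^{(2)}(x)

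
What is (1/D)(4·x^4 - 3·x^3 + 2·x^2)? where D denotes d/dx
\frac{4 x^{5}}{5} - \frac{3 x^{4}}{4} + \frac{2 x^{3}}{3}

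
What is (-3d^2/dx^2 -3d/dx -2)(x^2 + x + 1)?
- 2 x^{2} - 8 x - 11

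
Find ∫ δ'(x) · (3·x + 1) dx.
-3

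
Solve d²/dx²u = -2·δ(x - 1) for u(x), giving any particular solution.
-|x - 1|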